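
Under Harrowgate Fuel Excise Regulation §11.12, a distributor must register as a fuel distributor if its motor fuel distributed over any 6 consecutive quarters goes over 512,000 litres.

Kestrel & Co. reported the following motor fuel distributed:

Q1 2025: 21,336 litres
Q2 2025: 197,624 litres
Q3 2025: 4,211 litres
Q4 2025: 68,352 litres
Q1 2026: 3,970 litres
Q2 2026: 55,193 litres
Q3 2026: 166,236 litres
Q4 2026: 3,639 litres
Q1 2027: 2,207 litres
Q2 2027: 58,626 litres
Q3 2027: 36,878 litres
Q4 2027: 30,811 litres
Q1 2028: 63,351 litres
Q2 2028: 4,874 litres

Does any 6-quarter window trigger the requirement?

No

Q1 2025–Q2 2026: 21,336 litres + 197,624 litres + 4,211 litres + 68,352 litres + 3,970 litres + 55,193 litres = 350,686 litres (under)
Q2 2025–Q3 2026: 197,624 litres + 4,211 litres + 68,352 litres + 3,970 litres + 55,193 litres + 166,236 litres = 495,586 litres (under)
Q3 2025–Q4 2026: 4,211 litres + 68,352 litres + 3,970 litres + 55,193 litres + 166,236 litres + 3,639 litres = 301,601 litres (under)
Q4 2025–Q1 2027: 68,352 litres + 3,970 litres + 55,193 litres + 166,236 litres + 3,639 litres + 2,207 litres = 299,597 litres (under)
Q1 2026–Q2 2027: 3,970 litres + 55,193 litres + 166,236 litres + 3,639 litres + 2,207 litres + 58,626 litres = 289,871 litres (under)
Q2 2026–Q3 2027: 55,193 litres + 166,236 litres + 3,639 litres + 2,207 litres + 58,626 litres + 36,878 litres = 322,779 litres (under)
Q3 2026–Q4 2027: 166,236 litres + 3,639 litres + 2,207 litres + 58,626 litres + 36,878 litres + 30,811 litres = 298,397 litres (under)
Q4 2026–Q1 2028: 3,639 litres + 2,207 litres + 58,626 litres + 36,878 litres + 30,811 litres + 63,351 litres = 195,512 litres (under)
Q1 2027–Q2 2028: 2,207 litres + 58,626 litres + 36,878 litres + 30,811 litres + 63,351 litres + 4,874 litres = 196,747 litres (under)
No window exceeds 512,000 litres.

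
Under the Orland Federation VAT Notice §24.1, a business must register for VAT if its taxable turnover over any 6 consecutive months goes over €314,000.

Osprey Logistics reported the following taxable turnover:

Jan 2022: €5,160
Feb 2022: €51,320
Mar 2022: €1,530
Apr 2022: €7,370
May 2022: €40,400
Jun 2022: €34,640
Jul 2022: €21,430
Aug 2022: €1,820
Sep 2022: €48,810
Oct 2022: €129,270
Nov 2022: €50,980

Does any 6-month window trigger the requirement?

No

Jan 2022–Jun 2022: €5,160 + €51,320 + €1,530 + €7,370 + €40,400 + €34,640 = €140,420 (under)
Feb 2022–Jul 2022: €51,320 + €1,530 + €7,370 + €40,400 + €34,640 + €21,430 = €156,690 (under)
Mar 2022–Aug 2022: €1,530 + €7,370 + €40,400 + €34,640 + €21,430 + €1,820 = €107,190 (under)
Apr 2022–Sep 2022: €7,370 + €40,400 + €34,640 + €21,430 + €1,820 + €48,810 = €154,470 (under)
May 2022–Oct 2022: €40,400 + €34,640 + €21,430 + €1,820 + €48,810 + €129,270 = €276,370 (under)
Jun 2022–Nov 2022: €34,640 + €21,430 + €1,820 + €48,810 + €129,270 + €50,980 = €286,950 (under)
No window exceeds €314,000.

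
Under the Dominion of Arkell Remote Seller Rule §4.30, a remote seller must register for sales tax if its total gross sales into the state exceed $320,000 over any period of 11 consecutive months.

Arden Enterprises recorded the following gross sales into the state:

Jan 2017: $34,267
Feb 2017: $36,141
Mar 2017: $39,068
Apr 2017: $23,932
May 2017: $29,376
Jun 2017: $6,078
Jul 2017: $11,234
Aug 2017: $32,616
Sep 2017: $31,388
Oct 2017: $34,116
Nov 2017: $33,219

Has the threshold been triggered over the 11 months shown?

No

Total gross sales into the state: $34,267 + $36,141 + $39,068 + $23,932 + $29,376 + $6,078 + $11,234 + $32,616 + $31,388 + $34,116 + $33,219 = $311,435.
$311,435 ≤ $320,000, so the threshold is not exceeded.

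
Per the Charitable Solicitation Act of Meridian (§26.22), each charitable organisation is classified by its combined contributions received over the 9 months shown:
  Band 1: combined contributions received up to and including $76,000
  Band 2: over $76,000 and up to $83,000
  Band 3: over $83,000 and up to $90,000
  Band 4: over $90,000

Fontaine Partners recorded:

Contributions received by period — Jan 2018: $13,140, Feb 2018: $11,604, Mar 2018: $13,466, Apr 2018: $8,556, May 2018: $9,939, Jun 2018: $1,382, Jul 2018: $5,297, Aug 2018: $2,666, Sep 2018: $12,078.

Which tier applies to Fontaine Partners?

Combined contributions received: $13,140 + $11,604 + $13,466 + $8,556 + $9,939 + $1,382 + $5,297 + $2,666 + $12,078 = $78,128.
$76,000 < $78,128 ≤ $83,000, so Band 2 applies.

Band 2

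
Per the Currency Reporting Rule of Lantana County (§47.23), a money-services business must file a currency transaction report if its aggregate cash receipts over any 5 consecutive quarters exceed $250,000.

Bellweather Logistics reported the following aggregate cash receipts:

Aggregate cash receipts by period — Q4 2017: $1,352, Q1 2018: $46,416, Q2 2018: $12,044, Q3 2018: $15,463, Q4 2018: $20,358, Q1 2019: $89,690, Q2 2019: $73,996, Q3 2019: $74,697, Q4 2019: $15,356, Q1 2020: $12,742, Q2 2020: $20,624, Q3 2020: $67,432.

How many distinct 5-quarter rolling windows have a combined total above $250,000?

Q4 2017–Q4 2018: $1,352 + $46,416 + $12,044 + $15,463 + $20,358 = $95,633 (under)
Q1 2018–Q1 2019: $46,416 + $12,044 + $15,463 + $20,358 + $89,690 = $183,971 (under)
Q2 2018–Q2 2019: $12,044 + $15,463 + $20,358 + $89,690 + $73,996 = $211,551 (under)
Q3 2018–Q3 2019: $15,463 + $20,358 + $89,690 + $73,996 + $74,697 = $274,204 (over)
Q4 2018–Q4 2019: $20,358 + $89,690 + $73,996 + $74,697 + $15,356 = $274,097 (over)
Q1 2019–Q1 2020: $89,690 + $73,996 + $74,697 + $15,356 + $12,742 = $266,481 (over)
Q2 2019–Q2 2020: $73,996 + $74,697 + $15,356 + $12,742 + $20,624 = $197,415 (under)
Q3 2019–Q3 2020: $74,697 + $15,356 + $12,742 + $20,624 + $67,432 = $190,851 (under)
3 windows exceed the threshold.

3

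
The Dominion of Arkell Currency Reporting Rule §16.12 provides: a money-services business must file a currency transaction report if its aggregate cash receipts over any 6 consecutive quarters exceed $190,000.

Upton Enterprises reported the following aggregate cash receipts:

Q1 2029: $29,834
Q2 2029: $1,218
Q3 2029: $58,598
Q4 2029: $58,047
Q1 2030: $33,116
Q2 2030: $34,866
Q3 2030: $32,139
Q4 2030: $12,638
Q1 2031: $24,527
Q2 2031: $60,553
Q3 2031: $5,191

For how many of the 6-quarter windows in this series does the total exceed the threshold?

5

Q1 2029–Q2 2030: $29,834 + $1,218 + $58,598 + $58,047 + $33,116 + $34,866 = $215,679 (over)
Q2 2029–Q3 2030: $1,218 + $58,598 + $58,047 + $33,116 + $34,866 + $32,139 = $217,984 (over)
Q3 2029–Q4 2030: $58,598 + $58,047 + $33,116 + $34,866 + $32,139 + $12,638 = $229,404 (over)
Q4 2029–Q1 2031: $58,047 + $33,116 + $34,866 + $32,139 + $12,638 + $24,527 = $195,333 (over)
Q1 2030–Q2 2031: $33,116 + $34,866 + $32,139 + $12,638 + $24,527 + $60,553 = $197,839 (over)
Q2 2030–Q3 2031: $34,866 + $32,139 + $12,638 + $24,527 + $60,553 + $5,191 = $169,914 (under)
5 windows exceed the threshold.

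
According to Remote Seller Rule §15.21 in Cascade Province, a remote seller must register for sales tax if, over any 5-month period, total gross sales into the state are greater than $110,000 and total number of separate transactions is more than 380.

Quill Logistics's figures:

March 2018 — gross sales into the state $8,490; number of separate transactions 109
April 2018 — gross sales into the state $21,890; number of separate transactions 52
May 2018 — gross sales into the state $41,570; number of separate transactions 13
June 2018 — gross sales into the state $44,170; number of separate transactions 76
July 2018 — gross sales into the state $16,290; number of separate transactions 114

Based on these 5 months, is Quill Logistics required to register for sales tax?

Total gross sales into the state: $8,490 + $21,890 + $41,570 + $44,170 + $16,290 = $132,410 (> $110,000).
Total number of separate transactions: 109 + 52 + 13 + 76 + 114 = 364 (≤ 380).
The test is 'and': the rule requires both, and at least one is not exceeded.

No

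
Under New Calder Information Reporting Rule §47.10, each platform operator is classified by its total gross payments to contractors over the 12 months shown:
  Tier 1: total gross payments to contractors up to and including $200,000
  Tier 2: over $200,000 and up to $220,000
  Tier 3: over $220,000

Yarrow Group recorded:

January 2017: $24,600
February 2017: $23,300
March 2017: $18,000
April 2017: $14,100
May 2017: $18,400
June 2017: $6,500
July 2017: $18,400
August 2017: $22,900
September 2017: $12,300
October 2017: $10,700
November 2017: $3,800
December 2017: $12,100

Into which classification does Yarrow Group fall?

Total gross payments to contractors: $24,600 + $23,300 + $18,000 + $14,100 + $18,400 + $6,500 + $18,400 + $22,900 + $12,300 + $10,700 + $3,800 + $12,100 = $185,100.
$185,100 ≤ $200,000, so Tier 1 applies.

Tier 1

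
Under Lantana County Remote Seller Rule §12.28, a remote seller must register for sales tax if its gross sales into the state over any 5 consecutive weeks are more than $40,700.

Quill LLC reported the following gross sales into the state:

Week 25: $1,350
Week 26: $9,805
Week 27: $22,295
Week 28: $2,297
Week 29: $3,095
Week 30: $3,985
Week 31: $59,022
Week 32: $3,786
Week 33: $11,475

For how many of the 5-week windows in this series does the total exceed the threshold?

4

Week 25–Week 29: $1,350 + $9,805 + $22,295 + $2,297 + $3,095 = $38,842 (under)
Week 26–Week 30: $9,805 + $22,295 + $2,297 + $3,095 + $3,985 = $41,477 (over)
Week 27–Week 31: $22,295 + $2,297 + $3,095 + $3,985 + $59,022 = $90,694 (over)
Week 28–Week 32: $2,297 + $3,095 + $3,985 + $59,022 + $3,786 = $72,185 (over)
Week 29–Week 33: $3,095 + $3,985 + $59,022 + $3,786 + $11,475 = $81,363 (over)
4 windows exceed the threshold.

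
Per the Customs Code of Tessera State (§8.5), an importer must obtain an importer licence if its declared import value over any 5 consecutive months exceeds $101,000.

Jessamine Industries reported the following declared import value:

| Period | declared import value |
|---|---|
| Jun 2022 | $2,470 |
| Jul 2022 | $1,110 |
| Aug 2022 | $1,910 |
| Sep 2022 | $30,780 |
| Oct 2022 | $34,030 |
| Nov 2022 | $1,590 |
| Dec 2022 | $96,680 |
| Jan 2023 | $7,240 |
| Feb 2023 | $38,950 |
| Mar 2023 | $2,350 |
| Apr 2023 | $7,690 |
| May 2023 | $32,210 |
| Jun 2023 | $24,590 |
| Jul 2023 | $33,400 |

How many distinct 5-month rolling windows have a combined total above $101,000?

Jun 2022–Oct 2022: $2,470 + $1,110 + $1,910 + $30,780 + $34,030 = $70,300 (under)
Jul 2022–Nov 2022: $1,110 + $1,910 + $30,780 + $34,030 + $1,590 = $69,420 (under)
Aug 2022–Dec 2022: $1,910 + $30,780 + $34,030 + $1,590 + $96,680 = $164,990 (over)
Sep 2022–Jan 2023: $30,780 + $34,030 + $1,590 + $96,680 + $7,240 = $170,320 (over)
Oct 2022–Feb 2023: $34,030 + $1,590 + $96,680 + $7,240 + $38,950 = $178,490 (over)
Nov 2022–Mar 2023: $1,590 + $96,680 + $7,240 + $38,950 + $2,350 = $146,810 (over)
Dec 2022–Apr 2023: $96,680 + $7,240 + $38,950 + $2,350 + $7,690 = $152,910 (over)
Jan 2023–May 2023: $7,240 + $38,950 + $2,350 + $7,690 + $32,210 = $88,440 (under)
Feb 2023–Jun 2023: $38,950 + $2,350 + $7,690 + $32,210 + $24,590 = $105,790 (over)
Mar 2023–Jul 2023: $2,350 + $7,690 + $32,210 + $24,590 + $33,400 = $100,240 (under)
6 windows exceed the threshold.

6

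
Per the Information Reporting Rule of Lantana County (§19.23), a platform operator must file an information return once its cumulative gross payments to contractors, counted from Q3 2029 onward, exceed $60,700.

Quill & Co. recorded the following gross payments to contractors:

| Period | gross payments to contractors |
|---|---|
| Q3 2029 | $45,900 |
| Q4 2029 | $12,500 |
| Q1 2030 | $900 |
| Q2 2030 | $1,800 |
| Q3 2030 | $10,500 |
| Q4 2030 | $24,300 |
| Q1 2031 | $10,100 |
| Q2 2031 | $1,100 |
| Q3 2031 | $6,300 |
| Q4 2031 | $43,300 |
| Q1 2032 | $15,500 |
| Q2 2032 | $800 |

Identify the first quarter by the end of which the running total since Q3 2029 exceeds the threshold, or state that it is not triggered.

Through Q3 2029: $45,900
Through Q4 2029: $58,400
Through Q1 2030: $59,300
Through Q2 2030: $61,100 ← exceeds threshold

Q2 2030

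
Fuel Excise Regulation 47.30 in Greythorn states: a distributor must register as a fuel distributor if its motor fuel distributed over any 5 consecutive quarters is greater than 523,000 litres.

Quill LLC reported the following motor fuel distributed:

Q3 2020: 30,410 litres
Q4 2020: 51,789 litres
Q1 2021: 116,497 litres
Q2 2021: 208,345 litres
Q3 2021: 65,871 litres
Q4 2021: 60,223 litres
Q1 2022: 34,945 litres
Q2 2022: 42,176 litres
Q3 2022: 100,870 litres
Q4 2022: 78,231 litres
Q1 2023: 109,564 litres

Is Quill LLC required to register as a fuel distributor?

No

Q3 2020–Q3 2021: 30,410 litres + 51,789 litres + 116,497 litres + 208,345 litres + 65,871 litres = 472,912 litres (under)
Q4 2020–Q4 2021: 51,789 litres + 116,497 litres + 208,345 litres + 65,871 litres + 60,223 litres = 502,725 litres (under)
Q1 2021–Q1 2022: 116,497 litres + 208,345 litres + 65,871 litres + 60,223 litres + 34,945 litres = 485,881 litres (under)
Q2 2021–Q2 2022: 208,345 litres + 65,871 litres + 60,223 litres + 34,945 litres + 42,176 litres = 411,560 litres (under)
Q3 2021–Q3 2022: 65,871 litres + 60,223 litres + 34,945 litres + 42,176 litres + 100,870 litres = 304,085 litres (under)
Q4 2021–Q4 2022: 60,223 litres + 34,945 litres + 42,176 litres + 100,870 litres + 78,231 litres = 316,445 litres (under)
Q1 2022–Q1 2023: 34,945 litres + 42,176 litres + 100,870 litres + 78,231 litres + 109,564 litres = 365,786 litres (under)
No window exceeds 523,000 litres.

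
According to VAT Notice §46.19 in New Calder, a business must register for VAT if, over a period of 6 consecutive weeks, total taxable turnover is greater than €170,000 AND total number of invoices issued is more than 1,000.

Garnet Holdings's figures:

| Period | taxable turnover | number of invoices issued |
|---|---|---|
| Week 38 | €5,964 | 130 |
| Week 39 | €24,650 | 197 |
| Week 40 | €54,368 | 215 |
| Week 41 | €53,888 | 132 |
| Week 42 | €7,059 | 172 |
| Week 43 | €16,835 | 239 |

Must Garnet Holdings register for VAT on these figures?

Total taxable turnover: €5,964 + €24,650 + €54,368 + €53,888 + €7,059 + €16,835 = €162,764 (≤ €170,000).
Total number of invoices issued: 130 + 197 + 215 + 132 + 172 + 239 = 1,085 (> 1,000).
The test is 'and': the rule requires both, and at least one is not exceeded.

No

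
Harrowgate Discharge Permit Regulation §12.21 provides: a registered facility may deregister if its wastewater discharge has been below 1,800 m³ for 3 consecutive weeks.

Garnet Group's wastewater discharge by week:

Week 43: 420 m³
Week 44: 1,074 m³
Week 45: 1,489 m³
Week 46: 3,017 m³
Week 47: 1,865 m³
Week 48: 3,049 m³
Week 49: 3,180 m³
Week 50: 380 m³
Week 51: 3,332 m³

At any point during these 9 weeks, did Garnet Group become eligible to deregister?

Yes

Weeks below 1,800 m³: Week 43, Week 44, Week 45, Week 50.
Longest run of consecutive weeks below the threshold: 3.
3 ≥ 3, so Garnet Group became eligible.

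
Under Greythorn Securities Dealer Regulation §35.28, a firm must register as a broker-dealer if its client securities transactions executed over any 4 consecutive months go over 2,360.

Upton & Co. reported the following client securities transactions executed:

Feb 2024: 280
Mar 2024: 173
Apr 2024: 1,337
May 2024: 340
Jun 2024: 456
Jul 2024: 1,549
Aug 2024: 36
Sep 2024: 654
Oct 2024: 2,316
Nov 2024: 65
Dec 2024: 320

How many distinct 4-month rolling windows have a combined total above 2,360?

Feb 2024–May 2024: 280 + 173 + 1,337 + 340 = 2,130 (under)
Mar 2024–Jun 2024: 173 + 1,337 + 340 + 456 = 2,306 (under)
Apr 2024–Jul 2024: 1,337 + 340 + 456 + 1,549 = 3,682 (over)
May 2024–Aug 2024: 340 + 456 + 1,549 + 36 = 2,381 (over)
Jun 2024–Sep 2024: 456 + 1,549 + 36 + 654 = 2,695 (over)
Jul 2024–Oct 2024: 1,549 + 36 + 654 + 2,316 = 4,555 (over)
Aug 2024–Nov 2024: 36 + 654 + 2,316 + 65 = 3,071 (over)
Sep 2024–Dec 2024: 654 + 2,316 + 65 + 320 = 3,355 (over)
6 windows exceed the threshold.

6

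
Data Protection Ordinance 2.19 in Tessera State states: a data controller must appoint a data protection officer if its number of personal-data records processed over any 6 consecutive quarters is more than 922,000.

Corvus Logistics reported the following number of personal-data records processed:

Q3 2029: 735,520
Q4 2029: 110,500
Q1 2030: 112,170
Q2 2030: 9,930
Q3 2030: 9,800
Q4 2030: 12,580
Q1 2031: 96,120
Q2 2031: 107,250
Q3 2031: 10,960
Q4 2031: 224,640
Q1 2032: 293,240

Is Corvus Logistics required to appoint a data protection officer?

Q3 2029–Q4 2030: 735,520 + 110,500 + 112,170 + 9,930 + 9,800 + 12,580 = 990,500 (over)
Q4 2029–Q1 2031: 110,500 + 112,170 + 9,930 + 9,800 + 12,580 + 96,120 = 351,100 (under)
Q1 2030–Q2 2031: 112,170 + 9,930 + 9,800 + 12,580 + 96,120 + 107,250 = 347,850 (under)
Q2 2030–Q3 2031: 9,930 + 9,800 + 12,580 + 96,120 + 107,250 + 10,960 = 246,640 (under)
Q3 2030–Q4 2031: 9,800 + 12,580 + 96,120 + 107,250 + 10,960 + 224,640 = 461,350 (under)
Q4 2030–Q1 2032: 12,580 + 96,120 + 107,250 + 10,960 + 224,640 + 293,240 = 744,790 (under)
At least one window exceeds 922,000.

Yes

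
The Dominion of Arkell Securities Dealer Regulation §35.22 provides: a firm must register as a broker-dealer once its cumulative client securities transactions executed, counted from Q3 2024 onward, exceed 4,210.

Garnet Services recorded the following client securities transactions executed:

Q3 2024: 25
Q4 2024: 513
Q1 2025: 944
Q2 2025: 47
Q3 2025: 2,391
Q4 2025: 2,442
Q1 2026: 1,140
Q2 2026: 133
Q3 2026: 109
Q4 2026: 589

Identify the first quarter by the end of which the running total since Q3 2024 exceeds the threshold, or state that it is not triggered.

Through Q3 2024: 25
Through Q4 2024: 538
Through Q1 2025: 1,482
Through Q2 2025: 1,529
Through Q3 2025: 3,920
Through Q4 2025: 6,362 ← exceeds threshold

Q4 2025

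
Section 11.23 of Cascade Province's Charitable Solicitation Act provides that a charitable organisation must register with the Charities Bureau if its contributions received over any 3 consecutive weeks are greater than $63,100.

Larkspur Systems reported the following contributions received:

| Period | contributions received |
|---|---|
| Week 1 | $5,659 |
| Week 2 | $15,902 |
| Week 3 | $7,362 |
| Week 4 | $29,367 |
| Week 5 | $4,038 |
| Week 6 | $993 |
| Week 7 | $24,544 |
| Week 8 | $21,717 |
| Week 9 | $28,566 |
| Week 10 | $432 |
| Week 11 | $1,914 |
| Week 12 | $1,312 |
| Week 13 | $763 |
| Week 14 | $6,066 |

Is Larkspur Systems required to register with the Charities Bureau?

Yes

Week 1–Week 3: $5,659 + $15,902 + $7,362 = $28,923 (under)
Week 2–Week 4: $15,902 + $7,362 + $29,367 = $52,631 (under)
Week 3–Week 5: $7,362 + $29,367 + $4,038 = $40,767 (under)
Week 4–Week 6: $29,367 + $4,038 + $993 = $34,398 (under)
Week 5–Week 7: $4,038 + $993 + $24,544 = $29,575 (under)
Week 6–Week 8: $993 + $24,544 + $21,717 = $47,254 (under)
Week 7–Week 9: $24,544 + $21,717 + $28,566 = $74,827 (over)
Week 8–Week 10: $21,717 + $28,566 + $432 = $50,715 (under)
Week 9–Week 11: $28,566 + $432 + $1,914 = $30,912 (under)
Week 10–Week 12: $432 + $1,914 + $1,312 = $3,658 (under)
Week 11–Week 13: $1,914 + $1,312 + $763 = $3,989 (under)
Week 12–Week 14: $1,312 + $763 + $6,066 = $8,141 (under)
At least one window exceeds $63,100.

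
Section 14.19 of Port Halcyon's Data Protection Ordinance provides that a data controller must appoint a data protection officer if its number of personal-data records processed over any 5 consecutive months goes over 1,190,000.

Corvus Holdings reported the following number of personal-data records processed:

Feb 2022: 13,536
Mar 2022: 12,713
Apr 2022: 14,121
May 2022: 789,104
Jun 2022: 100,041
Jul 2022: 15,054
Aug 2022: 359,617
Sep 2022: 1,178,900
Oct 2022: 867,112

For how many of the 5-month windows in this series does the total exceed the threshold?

Feb 2022–Jun 2022: 13,536 + 12,713 + 14,121 + 789,104 + 100,041 = 929,515 (under)
Mar 2022–Jul 2022: 12,713 + 14,121 + 789,104 + 100,041 + 15,054 = 931,033 (under)
Apr 2022–Aug 2022: 14,121 + 789,104 + 100,041 + 15,054 + 359,617 = 1,277,937 (over)
May 2022–Sep 2022: 789,104 + 100,041 + 15,054 + 359,617 + 1,178,900 = 2,442,716 (over)
Jun 2022–Oct 2022: 100,041 + 15,054 + 359,617 + 1,178,900 + 867,112 = 2,520,724 (over)
3 windows exceed the threshold.

3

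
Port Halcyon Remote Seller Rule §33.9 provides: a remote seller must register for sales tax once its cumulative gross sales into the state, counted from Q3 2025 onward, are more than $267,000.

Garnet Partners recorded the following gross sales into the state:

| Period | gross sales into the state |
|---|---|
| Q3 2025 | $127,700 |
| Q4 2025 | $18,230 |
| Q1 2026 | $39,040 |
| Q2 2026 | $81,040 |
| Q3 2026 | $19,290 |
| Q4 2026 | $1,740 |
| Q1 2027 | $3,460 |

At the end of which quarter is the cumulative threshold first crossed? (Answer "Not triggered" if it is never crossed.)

Q3 2026

Through Q3 2025: $127,700
Through Q4 2025: $145,930
Through Q1 2026: $184,970
Through Q2 2026: $266,010
Through Q3 2026: $285,300 ← exceeds threshold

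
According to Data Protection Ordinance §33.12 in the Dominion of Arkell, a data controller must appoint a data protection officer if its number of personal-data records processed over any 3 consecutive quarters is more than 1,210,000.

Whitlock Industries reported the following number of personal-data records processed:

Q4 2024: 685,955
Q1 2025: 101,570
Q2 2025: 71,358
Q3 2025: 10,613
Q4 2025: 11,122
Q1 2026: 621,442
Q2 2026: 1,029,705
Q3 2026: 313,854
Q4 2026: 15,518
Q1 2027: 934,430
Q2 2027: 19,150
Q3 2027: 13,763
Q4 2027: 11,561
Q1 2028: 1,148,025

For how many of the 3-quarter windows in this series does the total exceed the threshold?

4

Q4 2024–Q2 2025: 685,955 + 101,570 + 71,358 = 858,883 (under)
Q1 2025–Q3 2025: 101,570 + 71,358 + 10,613 = 183,541 (under)
Q2 2025–Q4 2025: 71,358 + 10,613 + 11,122 = 93,093 (under)
Q3 2025–Q1 2026: 10,613 + 11,122 + 621,442 = 643,177 (under)
Q4 2025–Q2 2026: 11,122 + 621,442 + 1,029,705 = 1,662,269 (over)
Q1 2026–Q3 2026: 621,442 + 1,029,705 + 313,854 = 1,965,001 (over)
Q2 2026–Q4 2026: 1,029,705 + 313,854 + 15,518 = 1,359,077 (over)
Q3 2026–Q1 2027: 313,854 + 15,518 + 934,430 = 1,263,802 (over)
Q4 2026–Q2 2027: 15,518 + 934,430 + 19,150 = 969,098 (under)
Q1 2027–Q3 2027: 934,430 + 19,150 + 13,763 = 967,343 (under)
Q2 2027–Q4 2027: 19,150 + 13,763 + 11,561 = 44,474 (under)
Q3 2027–Q1 2028: 13,763 + 11,561 + 1,148,025 = 1,173,349 (under)
4 windows exceed the threshold.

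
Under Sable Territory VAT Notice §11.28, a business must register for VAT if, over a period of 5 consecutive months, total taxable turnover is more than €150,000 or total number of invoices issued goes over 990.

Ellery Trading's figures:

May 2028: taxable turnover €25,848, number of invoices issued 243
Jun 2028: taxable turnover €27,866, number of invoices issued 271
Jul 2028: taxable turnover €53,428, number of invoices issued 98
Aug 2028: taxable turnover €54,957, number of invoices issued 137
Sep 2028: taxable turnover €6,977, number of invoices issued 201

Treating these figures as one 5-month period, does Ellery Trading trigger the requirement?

Total taxable turnover: €25,848 + €27,866 + €53,428 + €54,957 + €6,977 = €169,076 (> €150,000).
Total number of invoices issued: 243 + 271 + 98 + 137 + 201 = 950 (≤ 990).
The test is 'or': at least one threshold is exceeded.

Yes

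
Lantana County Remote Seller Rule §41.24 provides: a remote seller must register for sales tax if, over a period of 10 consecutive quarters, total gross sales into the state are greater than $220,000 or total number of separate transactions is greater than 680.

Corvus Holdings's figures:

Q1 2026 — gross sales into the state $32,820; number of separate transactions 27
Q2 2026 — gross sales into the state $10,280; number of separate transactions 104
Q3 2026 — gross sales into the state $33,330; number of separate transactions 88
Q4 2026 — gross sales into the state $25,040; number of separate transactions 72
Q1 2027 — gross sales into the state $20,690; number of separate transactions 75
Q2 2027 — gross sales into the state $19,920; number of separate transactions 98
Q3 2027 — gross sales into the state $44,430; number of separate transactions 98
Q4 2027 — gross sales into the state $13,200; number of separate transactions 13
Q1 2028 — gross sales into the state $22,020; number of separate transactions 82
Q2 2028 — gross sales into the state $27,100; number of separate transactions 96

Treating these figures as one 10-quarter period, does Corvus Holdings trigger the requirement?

Yes

Total gross sales into the state: $32,820 + $10,280 + $33,330 + $25,040 + $20,690 + $19,920 + $44,430 + $13,200 + $22,020 + $27,100 = $248,830 (> $220,000).
Total number of separate transactions: 27 + 104 + 88 + 72 + 75 + 98 + 98 + 13 + 82 + 96 = 753 (> 680).
The test is 'or': at least one threshold is exceeded.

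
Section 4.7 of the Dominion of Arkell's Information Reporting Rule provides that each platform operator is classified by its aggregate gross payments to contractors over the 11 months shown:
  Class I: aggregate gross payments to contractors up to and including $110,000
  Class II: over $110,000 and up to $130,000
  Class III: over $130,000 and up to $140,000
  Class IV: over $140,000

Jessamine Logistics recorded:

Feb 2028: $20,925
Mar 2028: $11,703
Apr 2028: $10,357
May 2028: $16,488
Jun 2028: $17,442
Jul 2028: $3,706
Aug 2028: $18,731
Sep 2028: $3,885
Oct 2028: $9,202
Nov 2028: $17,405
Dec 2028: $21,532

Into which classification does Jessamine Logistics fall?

Class IV

Aggregate gross payments to contractors: $20,925 + $11,703 + $10,357 + $16,488 + $17,442 + $3,706 + $18,731 + $3,885 + $9,202 + $17,405 + $21,532 = $151,376.
$151,376 > $140,000, so Class IV applies.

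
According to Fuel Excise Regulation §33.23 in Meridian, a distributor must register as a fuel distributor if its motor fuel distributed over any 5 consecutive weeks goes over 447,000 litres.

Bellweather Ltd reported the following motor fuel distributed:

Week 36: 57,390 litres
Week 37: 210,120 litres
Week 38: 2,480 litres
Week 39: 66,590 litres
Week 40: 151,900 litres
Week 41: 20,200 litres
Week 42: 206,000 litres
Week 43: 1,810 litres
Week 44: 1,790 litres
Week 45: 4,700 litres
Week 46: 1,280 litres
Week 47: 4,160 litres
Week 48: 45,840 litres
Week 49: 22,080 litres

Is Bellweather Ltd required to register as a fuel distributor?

Week 36–Week 40: 57,390 litres + 210,120 litres + 2,480 litres + 66,590 litres + 151,900 litres = 488,480 litres (over)
Week 37–Week 41: 210,120 litres + 2,480 litres + 66,590 litres + 151,900 litres + 20,200 litres = 451,290 litres (over)
Week 38–Week 42: 2,480 litres + 66,590 litres + 151,900 litres + 20,200 litres + 206,000 litres = 447,170 litres (over)
Week 39–Week 43: 66,590 litres + 151,900 litres + 20,200 litres + 206,000 litres + 1,810 litres = 446,500 litres (under)
Week 40–Week 44: 151,900 litres + 20,200 litres + 206,000 litres + 1,810 litres + 1,790 litres = 381,700 litres (under)
Week 41–Week 45: 20,200 litres + 206,000 litres + 1,810 litres + 1,790 litres + 4,700 litres = 234,500 litres (under)
Week 42–Week 46: 206,000 litres + 1,810 litres + 1,790 litres + 4,700 litres + 1,280 litres = 215,580 litres (under)
Week 43–Week 47: 1,810 litres + 1,790 litres + 4,700 litres + 1,280 litres + 4,160 litres = 13,740 litres (under)
Week 44–Week 48: 1,790 litres + 4,700 litres + 1,280 litres + 4,160 litres + 45,840 litres = 57,770 litres (under)
Week 45–Week 49: 4,700 litres + 1,280 litres + 4,160 litres + 45,840 litres + 22,080 litres = 78,060 litres (under)
At least one window exceeds 447,000 litres.

Yes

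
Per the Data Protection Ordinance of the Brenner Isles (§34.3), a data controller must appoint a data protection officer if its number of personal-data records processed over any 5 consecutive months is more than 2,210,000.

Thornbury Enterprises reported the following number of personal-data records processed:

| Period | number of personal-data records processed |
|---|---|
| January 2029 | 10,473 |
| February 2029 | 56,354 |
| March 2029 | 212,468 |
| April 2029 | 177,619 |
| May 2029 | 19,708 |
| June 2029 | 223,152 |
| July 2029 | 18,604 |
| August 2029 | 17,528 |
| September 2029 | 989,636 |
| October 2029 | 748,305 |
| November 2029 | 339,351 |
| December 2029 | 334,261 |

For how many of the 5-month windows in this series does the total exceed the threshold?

January 2029–May 2029: 10,473 + 56,354 + 212,468 + 177,619 + 19,708 = 476,622 (under)
February 2029–June 2029: 56,354 + 212,468 + 177,619 + 19,708 + 223,152 = 689,301 (under)
March 2029–July 2029: 212,468 + 177,619 + 19,708 + 223,152 + 18,604 = 651,551 (under)
April 2029–August 2029: 177,619 + 19,708 + 223,152 + 18,604 + 17,528 = 456,611 (under)
May 2029–September 2029: 19,708 + 223,152 + 18,604 + 17,528 + 989,636 = 1,268,628 (under)
June 2029–October 2029: 223,152 + 18,604 + 17,528 + 989,636 + 748,305 = 1,997,225 (under)
July 2029–November 2029: 18,604 + 17,528 + 989,636 + 748,305 + 339,351 = 2,113,424 (under)
August 2029–December 2029: 17,528 + 989,636 + 748,305 + 339,351 + 334,261 = 2,429,081 (over)
1 window exceeds the threshold.

1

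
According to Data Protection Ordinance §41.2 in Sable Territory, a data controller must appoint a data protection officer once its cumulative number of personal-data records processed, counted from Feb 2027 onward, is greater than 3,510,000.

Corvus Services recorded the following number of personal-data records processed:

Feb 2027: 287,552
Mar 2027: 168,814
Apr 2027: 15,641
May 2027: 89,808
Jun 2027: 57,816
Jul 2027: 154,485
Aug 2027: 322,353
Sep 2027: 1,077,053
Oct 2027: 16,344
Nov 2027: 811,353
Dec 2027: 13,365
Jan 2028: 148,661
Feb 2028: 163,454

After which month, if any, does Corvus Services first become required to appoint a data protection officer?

Not triggered

Through Feb 2027: 287,552
Through Mar 2027: 456,366
Through Apr 2027: 472,007
Through May 2027: 561,815
Through Jun 2027: 619,631
Through Jul 2027: 774,116
Through Aug 2027: 1,096,469
Through Sep 2027: 2,173,522
Through Oct 2027: 2,189,866
Through Nov 2027: 3,001,219
Through Dec 2027: 3,014,584
Through Jan 2028: 3,163,245
Through Feb 2028: 3,326,699
Final cumulative total 3,326,699 ≤ 3,510,000; the threshold is never exceeded.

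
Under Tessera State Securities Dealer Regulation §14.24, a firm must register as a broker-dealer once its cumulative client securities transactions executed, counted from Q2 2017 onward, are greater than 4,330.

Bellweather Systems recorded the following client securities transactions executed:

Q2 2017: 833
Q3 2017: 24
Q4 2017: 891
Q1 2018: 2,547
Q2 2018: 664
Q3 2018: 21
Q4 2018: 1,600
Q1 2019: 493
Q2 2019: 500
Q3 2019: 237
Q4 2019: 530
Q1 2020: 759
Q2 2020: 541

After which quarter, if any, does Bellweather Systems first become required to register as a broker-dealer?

Through Q2 2017: 833
Through Q3 2017: 857
Through Q4 2017: 1,748
Through Q1 2018: 4,295
Through Q2 2018: 4,959 ← exceeds threshold

Q2 2018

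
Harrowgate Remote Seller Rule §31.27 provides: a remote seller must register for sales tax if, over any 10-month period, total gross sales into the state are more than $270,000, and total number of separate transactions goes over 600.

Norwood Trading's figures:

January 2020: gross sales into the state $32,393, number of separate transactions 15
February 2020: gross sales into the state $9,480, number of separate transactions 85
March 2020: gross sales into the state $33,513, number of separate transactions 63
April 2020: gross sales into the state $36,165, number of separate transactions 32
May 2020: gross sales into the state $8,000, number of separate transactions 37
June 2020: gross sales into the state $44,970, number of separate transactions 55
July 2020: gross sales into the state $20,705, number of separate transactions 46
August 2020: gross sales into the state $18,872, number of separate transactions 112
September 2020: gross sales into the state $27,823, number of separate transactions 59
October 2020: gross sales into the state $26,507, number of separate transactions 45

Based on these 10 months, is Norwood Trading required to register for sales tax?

Total gross sales into the state: $32,393 + $9,480 + $33,513 + $36,165 + $8,000 + $44,970 + $20,705 + $18,872 + $27,823 + $26,507 = $258,428 (≤ $270,000).
Total number of separate transactions: 15 + 85 + 63 + 32 + 37 + 55 + 46 + 112 + 59 + 45 = 549 (≤ 600).
The test is 'and': the rule requires both, and at least one is not exceeded.

No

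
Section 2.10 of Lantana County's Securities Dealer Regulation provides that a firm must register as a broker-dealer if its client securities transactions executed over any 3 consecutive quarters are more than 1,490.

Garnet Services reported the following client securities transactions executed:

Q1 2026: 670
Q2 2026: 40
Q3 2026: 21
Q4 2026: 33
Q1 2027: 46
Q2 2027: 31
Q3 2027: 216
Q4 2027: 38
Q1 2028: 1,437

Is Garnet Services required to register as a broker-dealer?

Yes

Q1 2026–Q3 2026: 670 + 40 + 21 = 731 (under)
Q2 2026–Q4 2026: 40 + 21 + 33 = 94 (under)
Q3 2026–Q1 2027: 21 + 33 + 46 = 100 (under)
Q4 2026–Q2 2027: 33 + 46 + 31 = 110 (under)
Q1 2027–Q3 2027: 46 + 31 + 216 = 293 (under)
Q2 2027–Q4 2027: 31 + 216 + 38 = 285 (under)
Q3 2027–Q1 2028: 216 + 38 + 1,437 = 1,691 (over)
At least one window exceeds 1,490.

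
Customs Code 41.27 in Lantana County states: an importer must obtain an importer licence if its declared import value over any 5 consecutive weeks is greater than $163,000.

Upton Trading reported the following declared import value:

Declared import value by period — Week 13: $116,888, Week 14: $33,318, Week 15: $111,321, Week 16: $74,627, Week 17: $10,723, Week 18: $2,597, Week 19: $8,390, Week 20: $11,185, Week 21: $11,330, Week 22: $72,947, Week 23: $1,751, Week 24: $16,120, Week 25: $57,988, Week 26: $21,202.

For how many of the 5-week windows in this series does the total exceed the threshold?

4

Week 13–Week 17: $116,888 + $33,318 + $111,321 + $74,627 + $10,723 = $346,877 (over)
Week 14–Week 18: $33,318 + $111,321 + $74,627 + $10,723 + $2,597 = $232,586 (over)
Week 15–Week 19: $111,321 + $74,627 + $10,723 + $2,597 + $8,390 = $207,658 (over)
Week 16–Week 20: $74,627 + $10,723 + $2,597 + $8,390 + $11,185 = $107,522 (under)
Week 17–Week 21: $10,723 + $2,597 + $8,390 + $11,185 + $11,330 = $44,225 (under)
Week 18–Week 22: $2,597 + $8,390 + $11,185 + $11,330 + $72,947 = $106,449 (under)
Week 19–Week 23: $8,390 + $11,185 + $11,330 + $72,947 + $1,751 = $105,603 (under)
Week 20–Week 24: $11,185 + $11,330 + $72,947 + $1,751 + $16,120 = $113,333 (under)
Week 21–Week 25: $11,330 + $72,947 + $1,751 + $16,120 + $57,988 = $160,136 (under)
Week 22–Week 26: $72,947 + $1,751 + $16,120 + $57,988 + $21,202 = $170,008 (over)
4 windows exceed the threshold.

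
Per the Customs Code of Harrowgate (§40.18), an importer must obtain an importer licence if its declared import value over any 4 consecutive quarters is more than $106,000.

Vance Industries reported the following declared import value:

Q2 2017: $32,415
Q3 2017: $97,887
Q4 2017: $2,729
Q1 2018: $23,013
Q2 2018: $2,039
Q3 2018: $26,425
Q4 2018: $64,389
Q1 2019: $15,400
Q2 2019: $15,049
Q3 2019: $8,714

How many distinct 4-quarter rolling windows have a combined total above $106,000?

Q2 2017–Q1 2018: $32,415 + $97,887 + $2,729 + $23,013 = $156,044 (over)
Q3 2017–Q2 2018: $97,887 + $2,729 + $23,013 + $2,039 = $125,668 (over)
Q4 2017–Q3 2018: $2,729 + $23,013 + $2,039 + $26,425 = $54,206 (under)
Q1 2018–Q4 2018: $23,013 + $2,039 + $26,425 + $64,389 = $115,866 (over)
Q2 2018–Q1 2019: $2,039 + $26,425 + $64,389 + $15,400 = $108,253 (over)
Q3 2018–Q2 2019: $26,425 + $64,389 + $15,400 + $15,049 = $121,263 (over)
Q4 2018–Q3 2019: $64,389 + $15,400 + $15,049 + $8,714 = $103,552 (under)
5 windows exceed the threshold.

5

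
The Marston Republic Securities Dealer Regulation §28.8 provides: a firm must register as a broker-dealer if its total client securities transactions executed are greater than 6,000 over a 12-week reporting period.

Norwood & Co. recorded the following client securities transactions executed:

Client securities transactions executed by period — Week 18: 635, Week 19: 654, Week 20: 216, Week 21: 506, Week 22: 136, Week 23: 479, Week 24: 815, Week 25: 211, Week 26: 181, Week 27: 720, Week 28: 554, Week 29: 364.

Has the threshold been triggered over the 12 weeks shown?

Total client securities transactions executed: 635 + 654 + 216 + 506 + 136 + 479 + 815 + 211 + 181 + 720 + 554 + 364 = 5,471.
5,471 ≤ 6,000, so the threshold is not exceeded.

No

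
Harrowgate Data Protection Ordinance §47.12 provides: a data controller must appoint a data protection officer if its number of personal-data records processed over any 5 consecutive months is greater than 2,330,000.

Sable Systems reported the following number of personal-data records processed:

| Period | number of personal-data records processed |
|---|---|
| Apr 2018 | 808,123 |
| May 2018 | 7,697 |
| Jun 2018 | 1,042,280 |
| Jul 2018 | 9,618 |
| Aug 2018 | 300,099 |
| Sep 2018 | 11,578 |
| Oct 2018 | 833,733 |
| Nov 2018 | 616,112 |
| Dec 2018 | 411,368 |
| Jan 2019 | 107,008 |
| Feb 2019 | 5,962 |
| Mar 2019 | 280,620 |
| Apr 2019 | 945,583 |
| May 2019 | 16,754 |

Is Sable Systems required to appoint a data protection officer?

Apr 2018–Aug 2018: 808,123 + 7,697 + 1,042,280 + 9,618 + 300,099 = 2,167,817 (under)
May 2018–Sep 2018: 7,697 + 1,042,280 + 9,618 + 300,099 + 11,578 = 1,371,272 (under)
Jun 2018–Oct 2018: 1,042,280 + 9,618 + 300,099 + 11,578 + 833,733 = 2,197,308 (under)
Jul 2018–Nov 2018: 9,618 + 300,099 + 11,578 + 833,733 + 616,112 = 1,771,140 (under)
Aug 2018–Dec 2018: 300,099 + 11,578 + 833,733 + 616,112 + 411,368 = 2,172,890 (under)
Sep 2018–Jan 2019: 11,578 + 833,733 + 616,112 + 411,368 + 107,008 = 1,979,799 (under)
Oct 2018–Feb 2019: 833,733 + 616,112 + 411,368 + 107,008 + 5,962 = 1,974,183 (under)
Nov 2018–Mar 2019: 616,112 + 411,368 + 107,008 + 5,962 + 280,620 = 1,421,070 (under)
Dec 2018–Apr 2019: 411,368 + 107,008 + 5,962 + 280,620 + 945,583 = 1,750,541 (under)
Jan 2019–May 2019: 107,008 + 5,962 + 280,620 + 945,583 + 16,754 = 1,355,927 (under)
No window exceeds 2,330,000.

No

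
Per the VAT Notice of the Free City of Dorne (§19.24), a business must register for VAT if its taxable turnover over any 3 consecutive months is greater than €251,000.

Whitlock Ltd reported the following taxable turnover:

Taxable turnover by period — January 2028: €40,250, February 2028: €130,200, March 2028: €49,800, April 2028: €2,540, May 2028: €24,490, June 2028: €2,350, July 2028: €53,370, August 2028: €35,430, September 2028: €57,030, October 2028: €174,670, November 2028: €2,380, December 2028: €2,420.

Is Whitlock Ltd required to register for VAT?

Yes

January 2028–March 2028: €40,250 + €130,200 + €49,800 = €220,250 (under)
February 2028–April 2028: €130,200 + €49,800 + €2,540 = €182,540 (under)
March 2028–May 2028: €49,800 + €2,540 + €24,490 = €76,830 (under)
April 2028–June 2028: €2,540 + €24,490 + €2,350 = €29,380 (under)
May 2028–July 2028: €24,490 + €2,350 + €53,370 = €80,210 (under)
June 2028–August 2028: €2,350 + €53,370 + €35,430 = €91,150 (under)
July 2028–September 2028: €53,370 + €35,430 + €57,030 = €145,830 (under)
August 2028–October 2028: €35,430 + €57,030 + €174,670 = €267,130 (over)
September 2028–November 2028: €57,030 + €174,670 + €2,380 = €234,080 (under)
October 2028–December 2028: €174,670 + €2,380 + €2,420 = €179,470 (under)
At least one window exceeds €251,000.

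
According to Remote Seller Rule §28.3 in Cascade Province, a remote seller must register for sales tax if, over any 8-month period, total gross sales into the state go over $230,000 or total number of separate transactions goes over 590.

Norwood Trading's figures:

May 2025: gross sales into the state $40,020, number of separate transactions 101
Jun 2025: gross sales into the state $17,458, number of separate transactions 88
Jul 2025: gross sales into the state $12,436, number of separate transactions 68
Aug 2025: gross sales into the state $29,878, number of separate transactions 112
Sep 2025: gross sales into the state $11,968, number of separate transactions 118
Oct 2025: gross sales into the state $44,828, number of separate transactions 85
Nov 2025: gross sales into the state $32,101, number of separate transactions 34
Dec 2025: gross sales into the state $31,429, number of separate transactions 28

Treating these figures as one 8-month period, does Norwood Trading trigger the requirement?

Total gross sales into the state: $40,020 + $17,458 + $12,436 + $29,878 + $11,968 + $44,828 + $32,101 + $31,429 = $220,118 (≤ $230,000).
Total number of separate transactions: 101 + 88 + 68 + 112 + 118 + 85 + 34 + 28 = 634 (> 590).
The test is 'or': at least one threshold is exceeded.

Yes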